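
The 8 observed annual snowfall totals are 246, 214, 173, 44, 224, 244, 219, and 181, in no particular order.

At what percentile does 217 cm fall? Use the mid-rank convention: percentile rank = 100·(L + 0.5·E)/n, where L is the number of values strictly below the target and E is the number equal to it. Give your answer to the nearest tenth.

Sorted: 44, 173, 181, 214, 219, 224, 244, 246.
Count below 217: L = 4; count equal: E = 0; n = 8.
Percentile rank = 100·(4 + 0.5·0)/8 = 100·4/8 = 50.

50.0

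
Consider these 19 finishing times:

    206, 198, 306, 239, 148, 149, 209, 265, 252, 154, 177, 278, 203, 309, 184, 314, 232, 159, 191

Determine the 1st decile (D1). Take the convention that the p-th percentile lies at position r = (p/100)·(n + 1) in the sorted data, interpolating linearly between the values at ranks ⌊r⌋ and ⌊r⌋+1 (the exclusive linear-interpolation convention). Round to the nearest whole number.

149

Sorted: 148, 149, 154, 159, 177, 184, 191, 198, 203, 206, 209, 232, 239, 252, 265, 278, 306, 309, 314.
n = 19.
r = (10/100)·(19 + 1) = 2.
r is an integer, so P10 is the value at rank 2: 149.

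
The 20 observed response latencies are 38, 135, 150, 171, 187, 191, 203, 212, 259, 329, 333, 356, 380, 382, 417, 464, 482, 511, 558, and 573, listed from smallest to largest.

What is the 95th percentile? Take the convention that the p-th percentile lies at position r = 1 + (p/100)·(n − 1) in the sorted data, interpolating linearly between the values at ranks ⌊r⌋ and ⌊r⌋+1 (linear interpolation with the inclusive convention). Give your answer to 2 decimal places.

558.75

n = 20.
r = 1 + (95/100)·(20 − 1) = 1 + 18.05 = 19.05.
Rank 19 is 558 and rank 20 is 573.
Interpolate: 558 + 0.05·(573 − 558) = 558 + 0.05·15 = 558.75.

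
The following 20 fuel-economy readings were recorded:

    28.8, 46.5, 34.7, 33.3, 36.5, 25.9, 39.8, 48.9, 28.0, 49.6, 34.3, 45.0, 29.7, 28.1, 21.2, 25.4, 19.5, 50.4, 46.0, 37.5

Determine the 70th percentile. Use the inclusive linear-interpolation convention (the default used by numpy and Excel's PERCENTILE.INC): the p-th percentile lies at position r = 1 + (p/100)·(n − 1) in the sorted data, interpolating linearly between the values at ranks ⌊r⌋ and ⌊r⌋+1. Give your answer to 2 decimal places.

Sorted: 19.5, 21.2, 25.4, 25.9, 28.0, 28.1, 28.8, 29.7, 33.3, 34.3, 34.7, 36.5, 37.5, 39.8, 45.0, 46.0, 46.5, 48.9, 49.6, 50.4.
n = 20.
r = 1 + (70/100)·(20 − 1) = 1 + 13.3 = 14.3.
Rank 14 is 39.8 and rank 15 is 45.0.
Interpolate: 39.8 + 0.3·(45.0 − 39.8) = 39.8 + 0.3·5.2 = 41.36.

41.36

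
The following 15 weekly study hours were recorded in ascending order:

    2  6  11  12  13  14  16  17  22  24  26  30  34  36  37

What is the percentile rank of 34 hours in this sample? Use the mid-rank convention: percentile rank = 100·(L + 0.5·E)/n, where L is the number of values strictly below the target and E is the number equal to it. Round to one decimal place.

Count below 34: L = 12; count equal: E = 1; n = 15.
Percentile rank = 100·(12 + 0.5·1)/15 = 100·12.5/15 = 83.33.

83.3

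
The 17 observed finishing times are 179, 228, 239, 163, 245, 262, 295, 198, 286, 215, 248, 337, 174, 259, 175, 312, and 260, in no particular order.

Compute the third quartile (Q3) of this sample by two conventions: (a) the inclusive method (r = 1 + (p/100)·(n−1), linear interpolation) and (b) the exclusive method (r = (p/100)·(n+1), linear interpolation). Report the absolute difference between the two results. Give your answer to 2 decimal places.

12.00

Sorted: 163, 174, 175, 179, 198, 215, 228, 239, 245, 248, 259, 260, 262, 286, 295, 312, 337.
n = 17.
(a) r = 13 → value at rank 13 = 262.
(b) r = 13.5; between ranks 13 (262) and 14 (286): 274.
|262 − 274| = 12.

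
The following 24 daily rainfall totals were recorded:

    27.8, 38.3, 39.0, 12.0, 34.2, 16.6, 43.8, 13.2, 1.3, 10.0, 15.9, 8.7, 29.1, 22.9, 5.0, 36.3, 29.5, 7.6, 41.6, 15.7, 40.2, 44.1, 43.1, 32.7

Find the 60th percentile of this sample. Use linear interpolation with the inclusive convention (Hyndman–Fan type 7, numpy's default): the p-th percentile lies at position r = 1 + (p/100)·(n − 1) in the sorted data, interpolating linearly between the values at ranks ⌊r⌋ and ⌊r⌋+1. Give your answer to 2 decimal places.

Sorted: 1.3, 5.0, 7.6, 8.7, 10.0, 12.0, 13.2, 15.7, 15.9, 16.6, 22.9, 27.8, 29.1, 29.5, 32.7, 34.2, 36.3, 38.3, 39.0, 40.2, 41.6, 43.1, 43.8, 44.1.
n = 24.
r = 1 + (60/100)·(24 − 1) = 1 + 13.8 = 14.8.
Rank 14 is 29.5 and rank 15 is 32.7.
Interpolate: 29.5 + 0.8·(32.7 − 29.5) = 29.5 + 0.8·3.2 = 32.06.

32.06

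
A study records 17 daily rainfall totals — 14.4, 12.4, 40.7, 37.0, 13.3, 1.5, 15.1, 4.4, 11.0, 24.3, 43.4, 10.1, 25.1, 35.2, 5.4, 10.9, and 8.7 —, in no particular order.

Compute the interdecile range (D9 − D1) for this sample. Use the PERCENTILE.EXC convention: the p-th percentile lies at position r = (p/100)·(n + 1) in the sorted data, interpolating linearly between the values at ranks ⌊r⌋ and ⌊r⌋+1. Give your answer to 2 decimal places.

Sorted: 1.5, 4.4, 5.4, 8.7, 10.1, 10.9, 11.0, 12.4, 13.3, 14.4, 15.1, 24.3, 25.1, 35.2, 37.0, 40.7, 43.4.
n = 17.
P10: r = 1.8; ranks 1–2 are 1.5, 4.4; interpolating gives 3.82.
P90: r = 16.2; ranks 16–17 are 40.7, 43.4; interpolating gives 41.24.
Difference: 41.24 − 3.82 = 37.42.

37.42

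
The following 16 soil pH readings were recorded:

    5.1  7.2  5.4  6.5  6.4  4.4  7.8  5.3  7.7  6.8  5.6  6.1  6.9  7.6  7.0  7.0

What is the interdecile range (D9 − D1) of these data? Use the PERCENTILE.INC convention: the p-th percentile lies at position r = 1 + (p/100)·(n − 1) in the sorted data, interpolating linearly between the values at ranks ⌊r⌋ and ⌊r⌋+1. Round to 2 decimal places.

2.45

Sorted: 4.4, 5.1, 5.3, 5.4, 5.6, 6.1, 6.4, 6.5, 6.8, 6.9, 7.0, 7.0, 7.2, 7.6, 7.7, 7.8.
n = 16.
P10: r = 2.5; ranks 2–3 are 5.1, 5.3; interpolating gives 5.2.
P90: r = 14.5; ranks 14–15 are 7.6, 7.7; interpolating gives 7.65.
Difference: 7.65 − 5.2 = 2.45.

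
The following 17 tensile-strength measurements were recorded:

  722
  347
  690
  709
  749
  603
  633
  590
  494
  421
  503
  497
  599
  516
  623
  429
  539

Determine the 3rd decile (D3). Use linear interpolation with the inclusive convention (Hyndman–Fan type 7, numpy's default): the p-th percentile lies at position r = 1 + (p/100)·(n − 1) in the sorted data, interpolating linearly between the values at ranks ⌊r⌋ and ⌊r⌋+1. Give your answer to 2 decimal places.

501.80

Sorted: 347, 421, 429, 494, 497, 503, 516, 539, 590, 599, 603, 623, 633, 690, 709, 722, 749.
n = 17.
r = 1 + (30/100)·(17 − 1) = 1 + 4.8 = 5.8.
Rank 5 is 497 and rank 6 is 503.
Interpolate: 497 + 0.8·(503 − 497) = 497 + 0.8·6 = 501.8.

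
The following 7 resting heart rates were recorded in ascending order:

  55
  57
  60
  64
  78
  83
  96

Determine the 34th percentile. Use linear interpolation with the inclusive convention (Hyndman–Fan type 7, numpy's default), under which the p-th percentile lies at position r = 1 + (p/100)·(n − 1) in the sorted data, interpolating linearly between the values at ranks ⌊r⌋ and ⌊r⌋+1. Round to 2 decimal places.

60.16

n = 7.
r = 1 + (34/100)·(7 − 1) = 1 + 2.04 = 3.04.
Rank 3 is 60 and rank 4 is 64.
Interpolate: 60 + 0.04·(64 − 60) = 60 + 0.04·4 = 60.16.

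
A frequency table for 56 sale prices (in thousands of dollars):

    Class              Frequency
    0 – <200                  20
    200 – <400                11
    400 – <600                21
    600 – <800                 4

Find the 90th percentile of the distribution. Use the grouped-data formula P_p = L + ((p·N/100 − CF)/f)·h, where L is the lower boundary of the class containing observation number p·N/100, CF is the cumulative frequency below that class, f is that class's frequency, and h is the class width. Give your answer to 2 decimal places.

N = 56; target position k = 90/100 · 56 = 50.4.
Cumulative frequencies: 20, 31, 52, 56.
Observation 50.4 falls in the class 400 – <600.
L = 400, CF = 31, f = 21, h = 200.
P90 = 400 + ((50.4 − 31)/21)·200 = 400 + 184.762 = 584.762.

584.76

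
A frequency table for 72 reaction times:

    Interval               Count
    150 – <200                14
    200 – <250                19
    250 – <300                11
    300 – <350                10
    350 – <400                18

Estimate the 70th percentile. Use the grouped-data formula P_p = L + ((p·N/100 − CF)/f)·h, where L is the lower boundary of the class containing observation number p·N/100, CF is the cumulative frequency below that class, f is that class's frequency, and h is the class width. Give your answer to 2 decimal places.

332.00

N = 72; target position k = 70/100 · 72 = 50.4.
Cumulative frequencies: 14, 33, 44, 54, 72.
Observation 50.4 falls in the class 300 – <350.
L = 300, CF = 44, f = 10, h = 50.
P70 = 300 + ((50.4 − 44)/10)·50 = 300 + 32 = 332.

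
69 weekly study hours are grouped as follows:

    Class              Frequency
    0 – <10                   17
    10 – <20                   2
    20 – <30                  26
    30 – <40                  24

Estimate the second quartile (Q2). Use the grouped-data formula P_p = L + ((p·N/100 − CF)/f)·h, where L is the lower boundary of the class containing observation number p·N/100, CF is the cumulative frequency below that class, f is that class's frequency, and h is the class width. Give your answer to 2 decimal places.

N = 69; target position k = 50/100 · 69 = 34.5.
Cumulative frequencies: 17, 19, 45, 69.
Observation 34.5 falls in the class 20 – <30.
L = 20, CF = 19, f = 26, h = 10.
P50 = 20 + ((34.5 − 19)/26)·10 = 20 + 5.96154 = 25.9615.

25.96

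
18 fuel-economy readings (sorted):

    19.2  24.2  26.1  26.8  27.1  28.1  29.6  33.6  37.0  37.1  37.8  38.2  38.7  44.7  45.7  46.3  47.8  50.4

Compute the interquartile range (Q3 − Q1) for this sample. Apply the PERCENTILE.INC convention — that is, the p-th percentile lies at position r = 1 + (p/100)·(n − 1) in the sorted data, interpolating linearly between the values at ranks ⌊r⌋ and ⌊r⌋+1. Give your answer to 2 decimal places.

n = 18.
P25: r = 5.25; ranks 5–6 are 27.1, 28.1; interpolating gives 27.35.
P75: r = 13.75; ranks 13–14 are 38.7, 44.7; interpolating gives 43.2.
Difference: 43.2 − 27.35 = 15.85.

15.85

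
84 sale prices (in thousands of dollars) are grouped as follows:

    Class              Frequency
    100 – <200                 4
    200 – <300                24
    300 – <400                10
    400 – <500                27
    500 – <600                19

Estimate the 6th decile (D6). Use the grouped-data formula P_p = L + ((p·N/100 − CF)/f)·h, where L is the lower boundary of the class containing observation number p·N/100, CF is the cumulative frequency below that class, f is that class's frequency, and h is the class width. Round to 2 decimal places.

445.93

N = 84; target position k = 60/100 · 84 = 50.4.
Cumulative frequencies: 4, 28, 38, 65, 84.
Observation 50.4 falls in the class 400 – <500.
L = 400, CF = 38, f = 27, h = 100.
P60 = 400 + ((50.4 − 38)/27)·100 = 400 + 45.9259 = 445.926.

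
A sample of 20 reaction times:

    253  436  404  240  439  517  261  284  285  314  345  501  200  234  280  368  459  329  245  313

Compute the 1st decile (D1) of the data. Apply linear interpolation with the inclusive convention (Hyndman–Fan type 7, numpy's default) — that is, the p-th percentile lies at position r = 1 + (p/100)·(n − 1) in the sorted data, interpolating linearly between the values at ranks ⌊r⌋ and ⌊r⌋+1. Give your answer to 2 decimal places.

239.40

Sorted: 200, 234, 240, 245, 253, 261, 280, 284, 285, 313, 314, 329, 345, 368, 404, 436, 439, 459, 501, 517.
n = 20.
r = 1 + (10/100)·(20 − 1) = 1 + 1.9 = 2.9.
Rank 2 is 234 and rank 3 is 240.
Interpolate: 234 + 0.9·(240 − 234) = 234 + 0.9·6 = 239.4.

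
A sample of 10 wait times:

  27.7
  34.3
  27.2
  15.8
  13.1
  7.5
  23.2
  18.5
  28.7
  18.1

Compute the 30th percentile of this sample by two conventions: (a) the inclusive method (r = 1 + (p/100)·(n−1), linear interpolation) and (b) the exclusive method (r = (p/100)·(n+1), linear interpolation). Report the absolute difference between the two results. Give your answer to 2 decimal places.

Sorted: 7.5, 13.1, 15.8, 18.1, 18.5, 23.2, 27.2, 27.7, 28.7, 34.3.
n = 10.
(a) r = 3.7; between ranks 3 (15.8) and 4 (18.1): 17.41.
(b) r = 3.3; between ranks 3 (15.8) and 4 (18.1): 16.49.
|17.41 − 16.49| = 0.92.

0.92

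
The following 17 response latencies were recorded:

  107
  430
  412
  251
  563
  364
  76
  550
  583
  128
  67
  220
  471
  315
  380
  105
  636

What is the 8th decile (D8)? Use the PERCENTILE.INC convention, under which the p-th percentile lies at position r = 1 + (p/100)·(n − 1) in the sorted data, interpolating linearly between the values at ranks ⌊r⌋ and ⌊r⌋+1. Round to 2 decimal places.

534.20

Sorted: 67, 76, 105, 107, 128, 220, 251, 315, 364, 380, 412, 430, 471, 550, 563, 583, 636.
n = 17.
r = 1 + (80/100)·(17 − 1) = 1 + 12.8 = 13.8.
Rank 13 is 471 and rank 14 is 550.
Interpolate: 471 + 0.8·(550 − 471) = 471 + 0.8·79 = 534.2.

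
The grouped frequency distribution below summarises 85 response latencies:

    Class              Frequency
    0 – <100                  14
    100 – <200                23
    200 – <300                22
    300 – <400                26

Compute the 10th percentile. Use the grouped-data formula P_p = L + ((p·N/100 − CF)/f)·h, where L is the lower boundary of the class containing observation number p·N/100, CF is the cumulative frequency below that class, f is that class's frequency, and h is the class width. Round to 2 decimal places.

N = 85; target position k = 10/100 · 85 = 8.5.
Cumulative frequencies: 14, 37, 59, 85.
Observation 8.5 falls in the class 0 – <100.
L = 0, CF = 0, f = 14, h = 100.
P10 = 0 + ((8.5 − 0)/14)·100 = 0 + 60.7143 = 60.7143.

60.71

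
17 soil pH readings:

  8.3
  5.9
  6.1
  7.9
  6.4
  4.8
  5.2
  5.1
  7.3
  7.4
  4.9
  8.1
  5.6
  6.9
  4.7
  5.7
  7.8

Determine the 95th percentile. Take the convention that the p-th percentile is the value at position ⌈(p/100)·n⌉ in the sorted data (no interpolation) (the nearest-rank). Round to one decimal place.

8.3

Sorted: 4.7, 4.8, 4.9, 5.1, 5.2, 5.6, 5.7, 5.9, 6.1, 6.4, 6.9, 7.3, 7.4, 7.8, 7.9, 8.1, 8.3.
n = 17.
Position = ⌈95/100 · 17⌉ = ⌈16.15⌉ = 17.
The value at rank 17 is 8.3.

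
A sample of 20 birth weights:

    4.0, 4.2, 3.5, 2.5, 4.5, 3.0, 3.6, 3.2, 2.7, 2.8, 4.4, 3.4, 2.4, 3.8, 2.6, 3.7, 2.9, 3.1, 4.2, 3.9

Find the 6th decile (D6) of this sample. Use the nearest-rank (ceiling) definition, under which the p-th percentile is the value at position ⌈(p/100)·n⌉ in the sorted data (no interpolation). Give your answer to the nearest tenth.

3.6

Sorted: 2.4, 2.5, 2.6, 2.7, 2.8, 2.9, 3.0, 3.1, 3.2, 3.4, 3.5, 3.6, 3.7, 3.8, 3.9, 4.0, 4.2, 4.2, 4.4, 4.5.
n = 20.
Position = ⌈60/100 · 20⌉ = ⌈12⌉ = 12.
The value at rank 12 is 3.6.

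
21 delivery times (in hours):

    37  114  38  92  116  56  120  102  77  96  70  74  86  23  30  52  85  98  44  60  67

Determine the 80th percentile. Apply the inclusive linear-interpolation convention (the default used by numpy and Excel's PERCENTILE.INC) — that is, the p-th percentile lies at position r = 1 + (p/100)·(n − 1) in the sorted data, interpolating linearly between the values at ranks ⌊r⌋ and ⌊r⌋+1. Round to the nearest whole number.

98

Sorted: 23, 30, 37, 38, 44, 52, 56, 60, 67, 70, 74, 77, 85, 86, 92, 96, 98, 102, 114, 116, 120.
n = 21.
r = 1 + (80/100)·(21 − 1) = 1 + 16 = 17.
r is an integer, so P80 is the value at rank 17: 98.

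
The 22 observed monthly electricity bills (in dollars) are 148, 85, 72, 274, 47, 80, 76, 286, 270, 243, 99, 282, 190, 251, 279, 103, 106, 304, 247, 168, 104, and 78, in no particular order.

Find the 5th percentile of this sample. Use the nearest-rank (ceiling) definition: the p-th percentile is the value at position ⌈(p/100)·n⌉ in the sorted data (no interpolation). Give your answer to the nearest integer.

Sorted: 47, 72, 76, 78, 80, 85, 99, 103, 104, 106, 148, 168, 190, 243, 247, 251, 270, 274, 279, 282, 286, 304.
n = 22.
Position = ⌈5/100 · 22⌉ = ⌈1.1⌉ = 2.
The value at rank 2 is 72.

72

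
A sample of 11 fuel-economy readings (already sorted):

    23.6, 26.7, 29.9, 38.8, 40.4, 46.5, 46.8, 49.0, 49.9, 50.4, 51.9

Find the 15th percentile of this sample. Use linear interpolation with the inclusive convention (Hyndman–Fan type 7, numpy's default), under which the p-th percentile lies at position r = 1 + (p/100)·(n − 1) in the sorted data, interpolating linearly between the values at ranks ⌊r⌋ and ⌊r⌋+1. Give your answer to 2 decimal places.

n = 11.
r = 1 + (15/100)·(11 − 1) = 1 + 1.5 = 2.5.
Rank 2 is 26.7 and rank 3 is 29.9.
Interpolate: 26.7 + 0.5·(29.9 − 26.7) = 26.7 + 0.5·3.2 = 28.3.

28.30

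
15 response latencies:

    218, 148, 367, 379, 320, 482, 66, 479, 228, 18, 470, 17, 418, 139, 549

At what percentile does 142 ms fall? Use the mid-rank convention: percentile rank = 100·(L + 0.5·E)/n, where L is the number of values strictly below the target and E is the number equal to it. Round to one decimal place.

Sorted: 17, 18, 66, 139, 148, 218, 228, 320, 367, 379, 418, 470, 479, 482, 549.
Count below 142: L = 4; count equal: E = 0; n = 15.
Percentile rank = 100·(4 + 0.5·0)/15 = 100·4/15 = 26.67.

26.7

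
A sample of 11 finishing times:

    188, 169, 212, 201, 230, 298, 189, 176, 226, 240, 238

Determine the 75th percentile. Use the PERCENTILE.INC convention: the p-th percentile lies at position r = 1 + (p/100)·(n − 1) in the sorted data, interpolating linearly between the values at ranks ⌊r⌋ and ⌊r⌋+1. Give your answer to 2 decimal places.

234.00

Sorted: 169, 176, 188, 189, 201, 212, 226, 230, 238, 240, 298.
n = 11.
r = 1 + (75/100)·(11 − 1) = 1 + 7.5 = 8.5.
Rank 8 is 230 and rank 9 is 238.
Interpolate: 230 + 0.5·(238 − 230) = 230 + 0.5·8 = 234.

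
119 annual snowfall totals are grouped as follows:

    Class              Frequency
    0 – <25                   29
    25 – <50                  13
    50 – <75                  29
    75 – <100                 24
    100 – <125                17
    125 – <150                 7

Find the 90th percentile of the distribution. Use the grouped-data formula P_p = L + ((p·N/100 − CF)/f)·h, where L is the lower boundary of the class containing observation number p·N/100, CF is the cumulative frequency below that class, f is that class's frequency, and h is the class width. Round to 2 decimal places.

117.79

N = 119; target position k = 90/100 · 119 = 107.1.
Cumulative frequencies: 29, 42, 71, 95, 112, 119.
Observation 107.1 falls in the class 100 – <125.
L = 100, CF = 95, f = 17, h = 25.
P90 = 100 + ((107.1 − 95)/17)·25 = 100 + 17.7941 = 117.794.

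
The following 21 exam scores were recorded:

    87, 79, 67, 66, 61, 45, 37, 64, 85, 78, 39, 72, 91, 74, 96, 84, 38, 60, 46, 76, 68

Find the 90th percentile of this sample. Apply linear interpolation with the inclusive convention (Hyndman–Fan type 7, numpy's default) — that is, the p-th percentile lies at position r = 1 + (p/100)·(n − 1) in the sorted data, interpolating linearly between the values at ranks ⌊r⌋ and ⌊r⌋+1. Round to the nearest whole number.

Sorted: 37, 38, 39, 45, 46, 60, 61, 64, 66, 67, 68, 72, 74, 76, 78, 79, 84, 85, 87, 91, 96.
n = 21.
r = 1 + (90/100)·(21 − 1) = 1 + 18 = 19.
r is an integer, so P90 is the value at rank 19: 87.

87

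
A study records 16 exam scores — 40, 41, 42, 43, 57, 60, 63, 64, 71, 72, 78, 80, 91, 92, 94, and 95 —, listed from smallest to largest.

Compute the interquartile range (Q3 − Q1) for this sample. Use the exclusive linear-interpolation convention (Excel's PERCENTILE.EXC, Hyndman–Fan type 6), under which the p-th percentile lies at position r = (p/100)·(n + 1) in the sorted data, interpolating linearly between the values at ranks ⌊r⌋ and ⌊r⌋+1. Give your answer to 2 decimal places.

n = 16.
P25: r = 4.25; ranks 4–5 are 43, 57; interpolating gives 46.5.
P75: r = 12.75; ranks 12–13 are 80, 91; interpolating gives 88.25.
Difference: 88.25 − 46.5 = 41.75.

41.75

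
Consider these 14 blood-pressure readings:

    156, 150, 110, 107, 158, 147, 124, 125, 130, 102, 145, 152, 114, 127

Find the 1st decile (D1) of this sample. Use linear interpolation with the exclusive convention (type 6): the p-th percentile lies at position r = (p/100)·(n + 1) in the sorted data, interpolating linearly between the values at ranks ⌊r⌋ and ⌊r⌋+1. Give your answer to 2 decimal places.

Sorted: 102, 107, 110, 114, 124, 125, 127, 130, 145, 147, 150, 152, 156, 158.
n = 14.
r = (10/100)·(14 + 1) = 1.5.
Rank 1 is 102 and rank 2 is 107.
Interpolate: 102 + 0.5·(107 − 102) = 102 + 0.5·5 = 104.5.

104.50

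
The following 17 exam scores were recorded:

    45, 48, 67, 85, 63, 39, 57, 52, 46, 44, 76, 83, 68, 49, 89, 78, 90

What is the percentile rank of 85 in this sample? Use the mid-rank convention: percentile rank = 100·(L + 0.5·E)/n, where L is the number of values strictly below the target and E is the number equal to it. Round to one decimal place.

85.3

Sorted: 39, 44, 45, 46, 48, 49, 52, 57, 63, 67, 68, 76, 78, 83, 85, 89, 90.
Count below 85: L = 14; count equal: E = 1; n = 17.
Percentile rank = 100·(14 + 0.5·1)/17 = 100·14.5/17 = 85.29.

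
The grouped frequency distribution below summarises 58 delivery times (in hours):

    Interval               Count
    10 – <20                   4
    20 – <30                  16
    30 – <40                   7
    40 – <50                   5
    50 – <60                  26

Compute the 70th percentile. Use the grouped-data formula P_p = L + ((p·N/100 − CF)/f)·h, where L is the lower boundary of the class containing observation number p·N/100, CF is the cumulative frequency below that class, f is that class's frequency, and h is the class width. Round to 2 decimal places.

53.31

N = 58; target position k = 70/100 · 58 = 40.6.
Cumulative frequencies: 4, 20, 27, 32, 58.
Observation 40.6 falls in the class 50 – <60.
L = 50, CF = 32, f = 26, h = 10.
P70 = 50 + ((40.6 − 32)/26)·10 = 50 + 3.30769 = 53.3077.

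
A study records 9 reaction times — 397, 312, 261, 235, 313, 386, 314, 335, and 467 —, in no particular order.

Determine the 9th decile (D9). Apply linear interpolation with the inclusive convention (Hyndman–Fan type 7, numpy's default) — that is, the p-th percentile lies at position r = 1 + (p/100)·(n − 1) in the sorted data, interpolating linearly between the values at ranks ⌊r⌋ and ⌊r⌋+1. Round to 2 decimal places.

411.00

Sorted: 235, 261, 312, 313, 314, 335, 386, 397, 467.
n = 9.
r = 1 + (90/100)·(9 − 1) = 1 + 7.2 = 8.2.
Rank 8 is 397 and rank 9 is 467.
Interpolate: 397 + 0.2·(467 − 397) = 397 + 0.2·70 = 411.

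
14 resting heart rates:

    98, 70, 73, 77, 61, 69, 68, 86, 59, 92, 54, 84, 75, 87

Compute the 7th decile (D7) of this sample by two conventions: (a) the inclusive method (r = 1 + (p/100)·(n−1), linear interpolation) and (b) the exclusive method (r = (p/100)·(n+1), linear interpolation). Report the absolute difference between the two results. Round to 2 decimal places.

0.80

Sorted: 54, 59, 61, 68, 69, 70, 73, 75, 77, 84, 86, 87, 92, 98.
n = 14.
(a) r = 10.1; between ranks 10 (84) and 11 (86): 84.2.
(b) r = 10.5; between ranks 10 (84) and 11 (86): 85.
|84.2 − 85| = 0.8.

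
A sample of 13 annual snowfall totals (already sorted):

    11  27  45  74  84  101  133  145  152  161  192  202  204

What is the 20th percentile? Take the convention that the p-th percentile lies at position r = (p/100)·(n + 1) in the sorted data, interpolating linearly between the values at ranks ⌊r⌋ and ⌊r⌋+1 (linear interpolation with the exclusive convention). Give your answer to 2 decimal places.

n = 13.
r = (20/100)·(13 + 1) = 2.8.
Rank 2 is 27 and rank 3 is 45.
Interpolate: 27 + 0.8·(45 − 27) = 27 + 0.8·18 = 41.4.

41.40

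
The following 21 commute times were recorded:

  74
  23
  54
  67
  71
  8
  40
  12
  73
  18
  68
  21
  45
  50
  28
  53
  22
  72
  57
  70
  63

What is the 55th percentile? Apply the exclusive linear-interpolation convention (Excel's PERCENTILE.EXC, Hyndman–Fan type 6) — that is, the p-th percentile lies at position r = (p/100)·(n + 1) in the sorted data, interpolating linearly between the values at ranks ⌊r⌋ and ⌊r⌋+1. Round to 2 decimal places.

Sorted: 8, 12, 18, 21, 22, 23, 28, 40, 45, 50, 53, 54, 57, 63, 67, 68, 70, 71, 72, 73, 74.
n = 21.
r = (55/100)·(21 + 1) = 12.1.
Rank 12 is 54 and rank 13 is 57.
Interpolate: 54 + 0.1·(57 − 54) = 54 + 0.1·3 = 54.3.

54.30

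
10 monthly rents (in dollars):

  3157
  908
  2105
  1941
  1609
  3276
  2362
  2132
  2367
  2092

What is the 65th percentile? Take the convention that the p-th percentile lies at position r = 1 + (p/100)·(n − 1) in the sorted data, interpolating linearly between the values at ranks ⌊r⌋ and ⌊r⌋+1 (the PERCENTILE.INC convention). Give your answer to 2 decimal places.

2327.50

Sorted: 908, 1609, 1941, 2092, 2105, 2132, 2362, 2367, 3157, 3276.
n = 10.
r = 1 + (65/100)·(10 − 1) = 1 + 5.85 = 6.85.
Rank 6 is 2132 and rank 7 is 2362.
Interpolate: 2132 + 0.85·(2362 − 2132) = 2132 + 0.85·230 = 2327.5.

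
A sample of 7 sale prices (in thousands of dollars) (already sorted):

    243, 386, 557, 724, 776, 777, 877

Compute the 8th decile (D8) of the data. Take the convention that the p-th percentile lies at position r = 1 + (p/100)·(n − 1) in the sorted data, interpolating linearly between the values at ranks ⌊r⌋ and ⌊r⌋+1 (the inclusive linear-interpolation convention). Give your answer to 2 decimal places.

n = 7.
r = 1 + (80/100)·(7 − 1) = 1 + 4.8 = 5.8.
Rank 5 is 776 and rank 6 is 777.
Interpolate: 776 + 0.8·(777 − 776) = 776 + 0.8·1 = 776.8.

776.80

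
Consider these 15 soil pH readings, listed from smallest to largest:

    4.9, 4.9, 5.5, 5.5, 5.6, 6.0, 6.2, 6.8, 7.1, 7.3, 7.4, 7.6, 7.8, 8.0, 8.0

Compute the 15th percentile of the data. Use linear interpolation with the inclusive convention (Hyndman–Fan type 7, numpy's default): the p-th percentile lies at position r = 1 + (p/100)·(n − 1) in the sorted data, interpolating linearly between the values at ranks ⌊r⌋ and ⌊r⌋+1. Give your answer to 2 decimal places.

5.50

n = 15.
r = 1 + (15/100)·(15 − 1) = 1 + 2.1 = 3.1.
Rank 3 is 5.5 and rank 4 is 5.5.
Interpolate: 5.5 + 0.1·(5.5 − 5.5) = 5.5 + 0.1·0 = 5.5.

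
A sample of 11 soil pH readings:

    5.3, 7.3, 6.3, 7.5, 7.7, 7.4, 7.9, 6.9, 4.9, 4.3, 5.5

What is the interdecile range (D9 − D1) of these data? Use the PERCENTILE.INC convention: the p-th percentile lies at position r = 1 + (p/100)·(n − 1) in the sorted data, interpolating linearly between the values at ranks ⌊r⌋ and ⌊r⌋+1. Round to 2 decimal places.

2.80

Sorted: 4.3, 4.9, 5.3, 5.5, 6.3, 6.9, 7.3, 7.4, 7.5, 7.7, 7.9.
n = 11.
P10: r = 2 (integer) → 4.9.
P90: r = 10 (integer) → 7.7.
Difference: 7.7 − 4.9 = 2.8.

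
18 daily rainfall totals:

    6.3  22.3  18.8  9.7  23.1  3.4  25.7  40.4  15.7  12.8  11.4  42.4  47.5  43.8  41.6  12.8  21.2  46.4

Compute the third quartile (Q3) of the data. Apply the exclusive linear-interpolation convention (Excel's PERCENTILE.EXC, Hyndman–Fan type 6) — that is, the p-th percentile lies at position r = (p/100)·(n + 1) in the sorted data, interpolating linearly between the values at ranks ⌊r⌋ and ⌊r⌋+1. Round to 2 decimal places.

41.80

Sorted: 3.4, 6.3, 9.7, 11.4, 12.8, 12.8, 15.7, 18.8, 21.2, 22.3, 23.1, 25.7, 40.4, 41.6, 42.4, 43.8, 46.4, 47.5.
n = 18.
r = (75/100)·(18 + 1) = 14.25.
Rank 14 is 41.6 and rank 15 is 42.4.
Interpolate: 41.6 + 0.25·(42.4 − 41.6) = 41.6 + 0.25·0.8 = 41.8.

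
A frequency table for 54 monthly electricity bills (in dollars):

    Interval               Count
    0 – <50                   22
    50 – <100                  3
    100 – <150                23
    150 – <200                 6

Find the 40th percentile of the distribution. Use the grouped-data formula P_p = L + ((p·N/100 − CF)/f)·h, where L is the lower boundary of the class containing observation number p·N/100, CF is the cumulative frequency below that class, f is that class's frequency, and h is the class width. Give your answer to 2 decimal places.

49.09

N = 54; target position k = 40/100 · 54 = 21.6.
Cumulative frequencies: 22, 25, 48, 54.
Observation 21.6 falls in the class 0 – <50.
L = 0, CF = 0, f = 22, h = 50.
P40 = 0 + ((21.6 − 0)/22)·50 = 0 + 49.0909 = 49.0909.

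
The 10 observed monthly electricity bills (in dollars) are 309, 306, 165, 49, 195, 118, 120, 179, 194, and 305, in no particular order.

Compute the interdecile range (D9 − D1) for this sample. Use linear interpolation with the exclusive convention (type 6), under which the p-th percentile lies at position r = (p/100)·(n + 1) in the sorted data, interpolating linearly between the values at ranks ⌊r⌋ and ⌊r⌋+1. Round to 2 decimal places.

252.80

Sorted: 49, 118, 120, 165, 179, 194, 195, 305, 306, 309.
n = 10.
P10: r = 1.1; ranks 1–2 are 49, 118; interpolating gives 55.9.
P90: r = 9.9; ranks 9–10 are 306, 309; interpolating gives 308.7.
Difference: 308.7 − 55.9 = 252.8.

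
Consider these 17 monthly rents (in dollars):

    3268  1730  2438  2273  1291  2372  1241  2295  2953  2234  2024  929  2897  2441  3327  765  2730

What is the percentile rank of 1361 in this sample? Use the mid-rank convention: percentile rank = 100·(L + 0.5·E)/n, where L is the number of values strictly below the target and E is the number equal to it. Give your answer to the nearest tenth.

23.5

Sorted: 765, 929, 1241, 1291, 1730, 2024, 2234, 2273, 2295, 2372, 2438, 2441, 2730, 2897, 2953, 3268, 3327.
Count below 1361: L = 4; count equal: E = 0; n = 17.
Percentile rank = 100·(4 + 0.5·0)/17 = 100·4/17 = 23.53.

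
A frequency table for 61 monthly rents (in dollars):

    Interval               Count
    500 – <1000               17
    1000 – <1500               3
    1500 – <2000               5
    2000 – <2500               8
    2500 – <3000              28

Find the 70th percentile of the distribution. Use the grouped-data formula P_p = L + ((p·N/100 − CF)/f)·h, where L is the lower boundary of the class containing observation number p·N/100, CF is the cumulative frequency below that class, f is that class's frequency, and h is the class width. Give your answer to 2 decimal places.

2673.21

N = 61; target position k = 70/100 · 61 = 42.7.
Cumulative frequencies: 17, 20, 25, 33, 61.
Observation 42.7 falls in the class 2500 – <3000.
L = 2500, CF = 33, f = 28, h = 500.
P70 = 2500 + ((42.7 − 33)/28)·500 = 2500 + 173.214 = 2673.21.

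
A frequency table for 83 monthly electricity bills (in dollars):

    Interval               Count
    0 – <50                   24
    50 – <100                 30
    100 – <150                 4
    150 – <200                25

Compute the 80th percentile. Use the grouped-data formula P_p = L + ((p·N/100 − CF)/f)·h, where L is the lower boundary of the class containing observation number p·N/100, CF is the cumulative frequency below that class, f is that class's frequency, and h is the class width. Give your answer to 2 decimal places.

166.80

N = 83; target position k = 80/100 · 83 = 66.4.
Cumulative frequencies: 24, 54, 58, 83.
Observation 66.4 falls in the class 150 – <200.
L = 150, CF = 58, f = 25, h = 50.
P80 = 150 + ((66.4 − 58)/25)·50 = 150 + 16.8 = 166.8.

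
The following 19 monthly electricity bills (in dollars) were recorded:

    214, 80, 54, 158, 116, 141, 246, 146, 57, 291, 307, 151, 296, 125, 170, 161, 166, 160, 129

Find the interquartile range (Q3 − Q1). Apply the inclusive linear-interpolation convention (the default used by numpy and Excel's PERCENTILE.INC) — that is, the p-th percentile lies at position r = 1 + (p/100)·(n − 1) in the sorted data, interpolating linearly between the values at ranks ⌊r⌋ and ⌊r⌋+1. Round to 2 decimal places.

Sorted: 54, 57, 80, 116, 125, 129, 141, 146, 151, 158, 160, 161, 166, 170, 214, 246, 291, 296, 307.
n = 19.
P25: r = 5.5; ranks 5–6 are 125, 129; interpolating gives 127.
P75: r = 14.5; ranks 14–15 are 170, 214; interpolating gives 192.
Difference: 192 − 127 = 65.

65.00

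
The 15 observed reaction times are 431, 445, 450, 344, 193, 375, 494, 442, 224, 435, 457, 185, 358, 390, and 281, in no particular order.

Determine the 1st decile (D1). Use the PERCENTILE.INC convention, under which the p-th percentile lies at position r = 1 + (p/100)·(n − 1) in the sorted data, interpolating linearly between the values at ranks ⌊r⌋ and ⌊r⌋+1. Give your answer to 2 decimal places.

205.40

Sorted: 185, 193, 224, 281, 344, 358, 375, 390, 431, 435, 442, 445, 450, 457, 494.
n = 15.
r = 1 + (10/100)·(15 − 1) = 1 + 1.4 = 2.4.
Rank 2 is 193 and rank 3 is 224.
Interpolate: 193 + 0.4·(224 − 193) = 193 + 0.4·31 = 205.4.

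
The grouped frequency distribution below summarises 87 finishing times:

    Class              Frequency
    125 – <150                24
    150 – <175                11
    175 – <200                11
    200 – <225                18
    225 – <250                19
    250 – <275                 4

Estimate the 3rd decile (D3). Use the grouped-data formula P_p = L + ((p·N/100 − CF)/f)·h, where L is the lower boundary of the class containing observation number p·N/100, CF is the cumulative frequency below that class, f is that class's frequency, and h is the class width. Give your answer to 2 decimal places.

N = 87; target position k = 30/100 · 87 = 26.1.
Cumulative frequencies: 24, 35, 46, 64, 83, 87.
Observation 26.1 falls in the class 150 – <175.
L = 150, CF = 24, f = 11, h = 25.
P30 = 150 + ((26.1 − 24)/11)·25 = 150 + 4.77273 = 154.773.

154.77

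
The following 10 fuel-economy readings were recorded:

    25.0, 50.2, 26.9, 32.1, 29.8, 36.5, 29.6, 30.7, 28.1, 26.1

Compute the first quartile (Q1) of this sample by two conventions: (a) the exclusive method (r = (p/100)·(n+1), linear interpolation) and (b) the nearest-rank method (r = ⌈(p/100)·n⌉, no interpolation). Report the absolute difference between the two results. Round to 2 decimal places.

0.20

Sorted: 25.0, 26.1, 26.9, 28.1, 29.6, 29.8, 30.7, 32.1, 36.5, 50.2.
n = 10.
(a) r = 2.75; between ranks 2 (26.1) and 3 (26.9): 26.7.
(b) the nearest-rank method: rank 3 → 26.9.
|26.7 − 26.9| = 0.2.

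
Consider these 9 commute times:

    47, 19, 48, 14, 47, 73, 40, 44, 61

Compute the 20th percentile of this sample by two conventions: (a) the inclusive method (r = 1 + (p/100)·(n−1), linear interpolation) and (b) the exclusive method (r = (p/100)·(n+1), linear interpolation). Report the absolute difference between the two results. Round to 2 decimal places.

12.60

Sorted: 14, 19, 40, 44, 47, 47, 48, 61, 73.
n = 9.
(a) r = 2.6; between ranks 2 (19) and 3 (40): 31.6.
(b) r = 2 → value at rank 2 = 19.
|31.6 − 19| = 12.6.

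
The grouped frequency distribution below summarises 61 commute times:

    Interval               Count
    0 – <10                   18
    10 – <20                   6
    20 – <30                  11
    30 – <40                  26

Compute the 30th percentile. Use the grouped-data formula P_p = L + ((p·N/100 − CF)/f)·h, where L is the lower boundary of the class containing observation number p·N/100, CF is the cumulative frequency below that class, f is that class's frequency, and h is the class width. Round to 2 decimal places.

N = 61; target position k = 30/100 · 61 = 18.3.
Cumulative frequencies: 18, 24, 35, 61.
Observation 18.3 falls in the class 10 – <20.
L = 10, CF = 18, f = 6, h = 10.
P30 = 10 + ((18.3 − 18)/6)·10 = 10 + 0.5 = 10.5.

10.50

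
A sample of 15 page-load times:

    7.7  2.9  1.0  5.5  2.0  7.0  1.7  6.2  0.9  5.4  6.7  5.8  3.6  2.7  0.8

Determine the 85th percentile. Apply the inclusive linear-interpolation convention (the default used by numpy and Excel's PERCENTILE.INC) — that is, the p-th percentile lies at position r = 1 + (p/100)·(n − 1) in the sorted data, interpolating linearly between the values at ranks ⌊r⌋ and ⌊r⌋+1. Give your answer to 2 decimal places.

Sorted: 0.8, 0.9, 1.0, 1.7, 2.0, 2.7, 2.9, 3.6, 5.4, 5.5, 5.8, 6.2, 6.7, 7.0, 7.7.
n = 15.
r = 1 + (85/100)·(15 − 1) = 1 + 11.9 = 12.9.
Rank 12 is 6.2 and rank 13 is 6.7.
Interpolate: 6.2 + 0.9·(6.7 − 6.2) = 6.2 + 0.9·0.5 = 6.65.

6.65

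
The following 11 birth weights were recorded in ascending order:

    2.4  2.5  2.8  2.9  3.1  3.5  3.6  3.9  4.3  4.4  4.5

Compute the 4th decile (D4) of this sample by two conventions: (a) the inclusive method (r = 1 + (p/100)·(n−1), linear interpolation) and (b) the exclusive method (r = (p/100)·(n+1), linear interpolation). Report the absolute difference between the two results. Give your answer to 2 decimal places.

0.04

n = 11.
(a) r = 5 → value at rank 5 = 3.1.
(b) r = 4.8; between ranks 4 (2.9) and 5 (3.1): 3.06.
|3.1 − 3.06| = 0.04.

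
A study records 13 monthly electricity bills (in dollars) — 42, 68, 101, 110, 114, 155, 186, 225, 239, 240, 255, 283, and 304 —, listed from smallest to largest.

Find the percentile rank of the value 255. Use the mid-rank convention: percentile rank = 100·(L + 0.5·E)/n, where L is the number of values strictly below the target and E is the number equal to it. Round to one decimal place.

Count below 255: L = 10; count equal: E = 1; n = 13.
Percentile rank = 100·(10 + 0.5·1)/13 = 100·10.5/13 = 80.77.

80.8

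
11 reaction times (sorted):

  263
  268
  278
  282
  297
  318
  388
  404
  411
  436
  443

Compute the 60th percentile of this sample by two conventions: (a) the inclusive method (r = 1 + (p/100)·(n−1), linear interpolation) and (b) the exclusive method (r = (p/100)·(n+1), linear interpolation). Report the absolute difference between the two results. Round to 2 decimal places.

3.20

n = 11.
(a) r = 7 → value at rank 7 = 388.
(b) r = 7.2; between ranks 7 (388) and 8 (404): 391.2.
|388 − 391.2| = 3.2.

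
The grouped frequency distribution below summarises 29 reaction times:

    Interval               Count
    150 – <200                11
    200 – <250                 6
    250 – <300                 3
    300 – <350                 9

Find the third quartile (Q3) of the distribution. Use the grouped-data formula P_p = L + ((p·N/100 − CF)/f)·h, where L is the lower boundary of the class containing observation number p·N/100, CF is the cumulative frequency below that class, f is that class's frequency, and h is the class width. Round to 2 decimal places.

N = 29; target position k = 75/100 · 29 = 21.75.
Cumulative frequencies: 11, 17, 20, 29.
Observation 21.75 falls in the class 300 – <350.
L = 300, CF = 20, f = 9, h = 50.
P75 = 300 + ((21.75 − 20)/9)·50 = 300 + 9.72222 = 309.722.

309.72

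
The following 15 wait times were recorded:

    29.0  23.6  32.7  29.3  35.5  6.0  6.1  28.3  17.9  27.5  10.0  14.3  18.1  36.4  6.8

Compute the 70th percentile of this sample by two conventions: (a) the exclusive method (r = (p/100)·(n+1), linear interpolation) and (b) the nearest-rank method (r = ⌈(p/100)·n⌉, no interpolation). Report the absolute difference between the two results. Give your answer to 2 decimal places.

0.06

Sorted: 6.0, 6.1, 6.8, 10.0, 14.3, 17.9, 18.1, 23.6, 27.5, 28.3, 29.0, 29.3, 32.7, 35.5, 36.4.
n = 15.
(a) r = 11.2; between ranks 11 (29.0) and 12 (29.3): 29.06.
(b) the nearest-rank method: rank 11 → 29.
|29.06 − 29| = 0.06.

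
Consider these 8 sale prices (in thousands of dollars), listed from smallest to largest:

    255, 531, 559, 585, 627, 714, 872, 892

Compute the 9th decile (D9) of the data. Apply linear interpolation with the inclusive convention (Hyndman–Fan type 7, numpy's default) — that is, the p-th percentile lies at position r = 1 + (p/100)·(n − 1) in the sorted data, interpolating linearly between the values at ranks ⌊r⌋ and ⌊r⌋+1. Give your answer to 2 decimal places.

n = 8.
r = 1 + (90/100)·(8 − 1) = 1 + 6.3 = 7.3.
Rank 7 is 872 and rank 8 is 892.
Interpolate: 872 + 0.3·(892 − 872) = 872 + 0.3·20 = 878.

878.00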